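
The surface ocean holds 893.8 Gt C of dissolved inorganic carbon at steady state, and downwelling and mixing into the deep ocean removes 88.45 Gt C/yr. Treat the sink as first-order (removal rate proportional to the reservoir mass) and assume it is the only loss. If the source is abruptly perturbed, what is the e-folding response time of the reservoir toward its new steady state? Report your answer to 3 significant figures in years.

For a linear reservoir the response time equals the residence time τ = M/F.
τ = 893.8 / 88.45 = 10.11 yr.

10.1 yr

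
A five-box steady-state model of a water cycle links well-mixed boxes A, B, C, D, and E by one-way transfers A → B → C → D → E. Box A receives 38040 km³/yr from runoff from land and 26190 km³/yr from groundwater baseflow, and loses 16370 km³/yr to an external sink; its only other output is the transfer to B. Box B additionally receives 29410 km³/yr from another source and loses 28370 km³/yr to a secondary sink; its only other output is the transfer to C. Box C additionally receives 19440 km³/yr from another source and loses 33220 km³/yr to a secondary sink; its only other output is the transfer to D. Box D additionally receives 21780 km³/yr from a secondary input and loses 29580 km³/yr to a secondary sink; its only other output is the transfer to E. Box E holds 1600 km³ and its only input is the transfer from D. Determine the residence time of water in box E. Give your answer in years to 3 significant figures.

Box A: F(A→B) = (38040 + 26190) − 16370 = 47860 km³/yr.
Box B: F(B→C) = (47860 + 29410) − 28370 = 48900 km³/yr.
Box C: F(C→D) = (48900 + 19440) − 33220 = 35120 km³/yr.
Box D: F(D→E) = (35120 + 21780) − 29580 = 27320 km³/yr.
Box E throughput = its input = 27320 km³/yr; τ = 1600 / 27320 = 0.05857 yr.

0.0586 yr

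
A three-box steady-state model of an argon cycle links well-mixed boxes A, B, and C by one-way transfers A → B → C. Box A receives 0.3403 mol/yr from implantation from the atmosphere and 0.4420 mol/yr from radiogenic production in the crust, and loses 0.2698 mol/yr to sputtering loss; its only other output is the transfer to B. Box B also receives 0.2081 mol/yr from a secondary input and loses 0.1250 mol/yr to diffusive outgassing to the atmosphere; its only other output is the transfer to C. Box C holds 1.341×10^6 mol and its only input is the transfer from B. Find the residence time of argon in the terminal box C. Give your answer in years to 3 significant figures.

Box A: F(A→B) = (0.3403 + 0.4420) − 0.2698 = 0.51250 mol/yr.
Box B: F(B→C) = (0.51250 + 0.2081) − 0.1250 = 0.59560 mol/yr.
Box C throughput = its input = 0.59560 mol/yr; τ = 1.341×10^6 / 0.59560 = 2.252×10^6 yr.

2.25×10^6 yr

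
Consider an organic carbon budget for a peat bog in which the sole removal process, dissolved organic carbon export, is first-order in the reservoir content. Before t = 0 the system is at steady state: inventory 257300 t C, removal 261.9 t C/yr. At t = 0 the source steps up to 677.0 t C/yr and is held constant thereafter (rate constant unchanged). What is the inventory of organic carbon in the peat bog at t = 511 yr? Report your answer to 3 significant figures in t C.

The sink rate constant is k = F₀/M₀ = 261.9/257300 = 0.001018 yr⁻¹.
Solving dM/dt = F₁ − kM with M(0) = M₀ gives M(t) = F₁/k + (M₀ − F₁/k)·e^(−kt).
F₁/k = 677.0/0.001018 = 665110 t C; kt = 0.001018 × 511 = 0.5201, e^(−kt) = 0.5944.
M(511) = 665110 + (257300 − 665110) × 0.5944 = 665110 − 242400 = 422690 t C.

423000 t C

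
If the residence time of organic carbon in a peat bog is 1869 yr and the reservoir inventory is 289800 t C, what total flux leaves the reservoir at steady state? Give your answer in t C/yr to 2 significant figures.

F = M / τ = 289800 / 1869 = 155.1 t C/yr.

160 t C/yr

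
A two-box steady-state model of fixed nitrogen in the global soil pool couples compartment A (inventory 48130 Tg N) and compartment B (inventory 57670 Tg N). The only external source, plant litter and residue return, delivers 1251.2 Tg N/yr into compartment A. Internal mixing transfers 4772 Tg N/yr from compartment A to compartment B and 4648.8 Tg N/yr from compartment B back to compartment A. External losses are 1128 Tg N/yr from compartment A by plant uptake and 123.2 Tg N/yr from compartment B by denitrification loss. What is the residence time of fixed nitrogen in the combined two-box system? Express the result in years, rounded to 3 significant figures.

84.6 yr

For the system as a whole, the A↔B exchange is internal and contributes nothing to the throughput; only the external sinks remove mass.
M_total = 48130 + 57670 = 105800 Tg N.
ΣF_external_out = 1128 + 123.2 = 1251.2 Tg N/yr.
τ = M_total / ΣF_ext = 105800 / 1251.2 = 84.56 yr.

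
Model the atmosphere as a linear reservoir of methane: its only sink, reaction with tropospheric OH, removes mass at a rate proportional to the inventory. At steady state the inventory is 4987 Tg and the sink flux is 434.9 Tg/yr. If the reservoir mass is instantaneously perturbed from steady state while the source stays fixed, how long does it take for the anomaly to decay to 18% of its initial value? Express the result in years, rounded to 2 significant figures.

For a linear reservoir the anomaly decays as exp(−t/τ) with τ = M/F = 4987/434.9 = 11.47 yr.
exp(−t/τ) = 0.18 ⇒ t = −τ ln(0.18) = 11.47 × 1.715 = 19.66 yr.

20 yr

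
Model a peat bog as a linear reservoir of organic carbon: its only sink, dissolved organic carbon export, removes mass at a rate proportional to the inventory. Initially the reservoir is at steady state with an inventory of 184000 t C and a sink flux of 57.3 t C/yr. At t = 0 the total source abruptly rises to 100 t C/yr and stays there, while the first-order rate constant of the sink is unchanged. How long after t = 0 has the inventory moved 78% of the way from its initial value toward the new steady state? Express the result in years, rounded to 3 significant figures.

τ = M₀/F₀ = 184000/57.3 = 3211 yr.
The remaining gap fraction is e^(−t/τ); 78% covered ⇒ e^(−t/τ) = 0.220.
t = −τ ln(0.220) = 3211 × 1.514 = 4862 yr.

4860 yr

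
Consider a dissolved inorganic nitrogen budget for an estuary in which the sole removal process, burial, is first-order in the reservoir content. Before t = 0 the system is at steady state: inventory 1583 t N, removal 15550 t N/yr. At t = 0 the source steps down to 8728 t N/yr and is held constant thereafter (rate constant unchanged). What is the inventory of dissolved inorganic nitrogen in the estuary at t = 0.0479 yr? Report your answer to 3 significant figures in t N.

Residence time τ = M₀/F₀ = 0.1018 yr. The eventual steady state is M_∞ = M₀·(F₁/F₀) = 1583 × 8728/15550 = 888.52 t N.
The anomaly ΔM(t) = M(t) − M_∞ decays as ΔM₀·e^(−t/τ) with ΔM₀ = 1583 − 888.52 = 694.5 t N.
At t = 0.0479 yr, e^(−t/τ) = e^(−0.4705) = 0.6247, so ΔM = 433.8 t N and M = 888.52 + 433.8 = 1322.3 t N.

1320 t N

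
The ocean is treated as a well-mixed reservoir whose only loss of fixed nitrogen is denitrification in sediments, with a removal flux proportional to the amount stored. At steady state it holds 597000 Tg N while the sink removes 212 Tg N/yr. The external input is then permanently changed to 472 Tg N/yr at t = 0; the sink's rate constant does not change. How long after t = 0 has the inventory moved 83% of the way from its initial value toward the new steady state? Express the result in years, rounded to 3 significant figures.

4990 yr

τ = M₀/F₀ = 597000/212 = 2816 yr.
The remaining gap fraction is e^(−t/τ); 83% covered ⇒ e^(−t/τ) = 0.170.
t = −τ ln(0.170) = 2816 × 1.772 = 4990 yr.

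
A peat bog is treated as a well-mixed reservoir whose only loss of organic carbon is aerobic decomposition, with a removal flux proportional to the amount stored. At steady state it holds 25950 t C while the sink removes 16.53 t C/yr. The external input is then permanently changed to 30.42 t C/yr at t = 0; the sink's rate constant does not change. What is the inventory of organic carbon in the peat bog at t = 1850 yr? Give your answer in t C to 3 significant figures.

Residence time τ = M₀/F₀ = 1570 yr. The eventual steady state is M_∞ = M₀·(F₁/F₀) = 25950 × 30.42/16.53 = 47756 t C.
The anomaly ΔM(t) = M(t) − M_∞ decays as ΔM₀·e^(−t/τ) with ΔM₀ = 25950 − 47756 = −21810 t C.
At t = 1850 yr, e^(−t/τ) = e^(−1.178) = 0.3078, so ΔM = −6711 t C and M = 47756 − 6711 = 41045 t C.

41000 t C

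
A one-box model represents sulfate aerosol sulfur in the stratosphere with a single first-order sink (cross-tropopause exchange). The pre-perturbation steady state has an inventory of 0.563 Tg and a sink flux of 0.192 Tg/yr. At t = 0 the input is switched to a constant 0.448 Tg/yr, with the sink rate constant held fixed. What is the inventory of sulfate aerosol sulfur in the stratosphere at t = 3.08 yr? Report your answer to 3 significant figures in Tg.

τ = M₀/F₀ = 0.563/0.192 = 2.932 yr; rate constant k = 1/τ.
New steady state M_∞ = F₁/k = F₁·τ = 0.448 × 2.932 = 1.3137 Tg.
M(t) = M_∞ + (M₀ − M_∞)·e^(−t/τ); t/τ = 3.08/2.932 = 1.050, so e^(−t/τ) = 0.3498.
M(t) = 1.3137 − 0.7507 × 0.3498 = 1.0511 Tg.

1.05 Tg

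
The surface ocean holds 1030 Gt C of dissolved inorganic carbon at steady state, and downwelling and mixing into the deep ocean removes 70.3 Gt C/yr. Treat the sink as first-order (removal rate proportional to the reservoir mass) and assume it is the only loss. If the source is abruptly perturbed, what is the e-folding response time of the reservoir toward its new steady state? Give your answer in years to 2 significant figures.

15 yr

For a linear reservoir the response time equals the residence time τ = M/F.
τ = 1030 / 70.3 = 14.65 yr.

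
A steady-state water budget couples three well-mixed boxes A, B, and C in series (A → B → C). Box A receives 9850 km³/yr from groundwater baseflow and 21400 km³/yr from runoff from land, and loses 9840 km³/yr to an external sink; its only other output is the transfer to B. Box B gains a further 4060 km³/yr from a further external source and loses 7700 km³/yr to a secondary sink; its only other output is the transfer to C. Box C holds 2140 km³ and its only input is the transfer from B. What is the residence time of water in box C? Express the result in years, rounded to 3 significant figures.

0.120 yr

Box A: F(A→B) = (9850 + 21400) − 9840 = 21410 km³/yr.
Box B: F(B→C) = (21410 + 4060) − 7700 = 17770 km³/yr.
Box C throughput = its input = 17770 km³/yr; τ = 2140 / 17770 = 0.1204 yr.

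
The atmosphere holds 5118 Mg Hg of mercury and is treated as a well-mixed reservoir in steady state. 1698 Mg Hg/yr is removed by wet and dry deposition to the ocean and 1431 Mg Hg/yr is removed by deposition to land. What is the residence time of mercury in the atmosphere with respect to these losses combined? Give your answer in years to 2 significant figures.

1.6 yr

Total removal = 1698 + 1431 = 3129.0 Mg Hg/yr.
τ = M / ΣF_out = 5118 / 3129.0 = 1.636 yr.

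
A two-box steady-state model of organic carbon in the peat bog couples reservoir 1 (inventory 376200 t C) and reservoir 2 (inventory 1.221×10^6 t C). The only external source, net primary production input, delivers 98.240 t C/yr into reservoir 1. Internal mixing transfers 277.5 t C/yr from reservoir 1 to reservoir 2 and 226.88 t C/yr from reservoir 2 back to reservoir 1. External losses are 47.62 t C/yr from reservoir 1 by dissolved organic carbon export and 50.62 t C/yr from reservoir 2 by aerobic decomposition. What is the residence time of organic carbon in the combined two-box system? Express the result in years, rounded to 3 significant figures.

16300 yr

Treat the two boxes together as one reservoir: the mixing fluxes between them are internal recycling, so τ = ΣM / Σ(external losses).
M_total = 376200 + 1.221×10^6 = 1.5972×10^6 t C.
ΣF_external_out = 47.62 + 50.62 = 98.240 t C/yr.
τ = M_total / ΣF_ext = 1.5972×10^6 / 98.240 = 16260 yr.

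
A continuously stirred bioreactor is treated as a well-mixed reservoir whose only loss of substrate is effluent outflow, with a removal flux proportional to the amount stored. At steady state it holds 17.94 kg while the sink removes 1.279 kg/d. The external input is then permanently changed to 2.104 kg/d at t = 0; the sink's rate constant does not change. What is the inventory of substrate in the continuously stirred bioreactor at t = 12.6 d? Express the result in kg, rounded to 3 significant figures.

24.8 kg

τ = M₀/F₀ = 17.94/1.279 = 14.03 d; rate constant k = 1/τ.
New steady state M_∞ = F₁/k = F₁·τ = 2.104 × 14.03 = 29.512 kg.
M(t) = M_∞ + (M₀ − M_∞)·e^(−t/τ); t/τ = 12.6/14.03 = 0.8983, so e^(−t/τ) = 0.4073.
M(t) = 29.512 − 11.57 × 0.4073 = 24.799 kg.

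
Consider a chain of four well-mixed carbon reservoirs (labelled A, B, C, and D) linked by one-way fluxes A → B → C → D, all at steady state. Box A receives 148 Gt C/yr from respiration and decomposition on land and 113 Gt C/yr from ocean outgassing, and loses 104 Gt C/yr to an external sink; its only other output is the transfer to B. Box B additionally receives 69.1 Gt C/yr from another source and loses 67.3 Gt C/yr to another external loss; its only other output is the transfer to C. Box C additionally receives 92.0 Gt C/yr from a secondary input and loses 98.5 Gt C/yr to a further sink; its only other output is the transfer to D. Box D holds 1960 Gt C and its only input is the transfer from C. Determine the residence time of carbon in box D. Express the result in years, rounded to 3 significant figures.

12.9 yr

Box A: F(A→B) = (148 + 113) − 104 = 157.00 Gt C/yr.
Box B: F(B→C) = (157.00 + 69.1) − 67.3 = 158.80 Gt C/yr.
Box C: F(C→D) = (158.80 + 92.0) − 98.5 = 152.30 Gt C/yr.
Box D throughput = its input = 152.30 Gt C/yr; τ = 1960 / 152.30 = 12.87 yr.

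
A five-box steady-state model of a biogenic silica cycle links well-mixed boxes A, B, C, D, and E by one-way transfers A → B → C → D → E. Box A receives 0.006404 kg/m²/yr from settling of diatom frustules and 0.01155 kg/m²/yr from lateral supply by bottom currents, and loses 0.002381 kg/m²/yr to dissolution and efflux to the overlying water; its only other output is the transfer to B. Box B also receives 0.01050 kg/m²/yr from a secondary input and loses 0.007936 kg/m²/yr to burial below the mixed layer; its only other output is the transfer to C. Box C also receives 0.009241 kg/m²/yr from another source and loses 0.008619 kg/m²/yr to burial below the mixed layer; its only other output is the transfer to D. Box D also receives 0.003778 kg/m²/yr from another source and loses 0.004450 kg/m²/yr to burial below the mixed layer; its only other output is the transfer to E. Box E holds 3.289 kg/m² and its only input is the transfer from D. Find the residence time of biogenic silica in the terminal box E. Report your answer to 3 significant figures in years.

Box A: F(A→B) = (0.006404 + 0.01155) − 0.002381 = 0.015573 kg/m²/yr.
Box B: F(B→C) = (0.015573 + 0.01050) − 0.007936 = 0.018137 kg/m²/yr.
Box C: F(C→D) = (0.018137 + 0.009241) − 0.008619 = 0.018759 kg/m²/yr.
Box D: F(D→E) = (0.018759 + 0.003778) − 0.004450 = 0.018087 kg/m²/yr.
Box E throughput = its input = 0.018087 kg/m²/yr; τ = 3.289 / 0.018087 = 181.8 yr.

182 yr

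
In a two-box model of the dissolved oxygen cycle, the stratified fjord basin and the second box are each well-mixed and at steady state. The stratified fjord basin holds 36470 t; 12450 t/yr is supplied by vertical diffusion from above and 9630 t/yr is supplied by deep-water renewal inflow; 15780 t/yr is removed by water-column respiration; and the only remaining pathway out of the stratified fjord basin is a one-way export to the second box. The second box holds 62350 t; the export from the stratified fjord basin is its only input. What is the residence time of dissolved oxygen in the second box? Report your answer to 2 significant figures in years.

Balance the stratified fjord basin: ΣF_in = 12450 + 9630 = 22080 t/yr.
Export to the second box = ΣF_in − (15780) = 6300.0 t/yr.
At steady state the output of the second box equals its input, 6300.0 t/yr.
τ = M / F = 62350 / 6300.0 = 9.897 yr.

9.9 yr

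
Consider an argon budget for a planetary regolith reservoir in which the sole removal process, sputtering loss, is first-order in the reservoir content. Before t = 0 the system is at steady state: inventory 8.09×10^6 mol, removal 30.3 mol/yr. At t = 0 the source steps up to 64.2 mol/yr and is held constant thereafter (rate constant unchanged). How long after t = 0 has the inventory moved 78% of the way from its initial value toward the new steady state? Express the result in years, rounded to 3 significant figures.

404000 yr

τ = M₀/F₀ = 8.09×10^6/30.3 = 267000 yr.
The remaining gap fraction is e^(−t/τ); 78% covered ⇒ e^(−t/τ) = 0.220.
t = −τ ln(0.220) = 267000 × 1.514 = 404300 yr.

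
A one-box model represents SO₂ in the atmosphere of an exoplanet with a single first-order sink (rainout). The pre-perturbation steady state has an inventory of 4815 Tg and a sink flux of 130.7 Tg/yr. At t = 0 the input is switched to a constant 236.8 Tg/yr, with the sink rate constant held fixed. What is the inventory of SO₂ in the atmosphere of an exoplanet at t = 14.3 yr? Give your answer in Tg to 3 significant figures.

The sink rate constant is k = F₀/M₀ = 130.7/4815 = 0.02714 yr⁻¹.
Solving dM/dt = F₁ − kM with M(0) = M₀ gives M(t) = F₁/k + (M₀ − F₁/k)·e^(−kt).
F₁/k = 236.8/0.02714 = 8723.7 Tg; kt = 0.02714 × 14.3 = 0.3882, e^(−kt) = 0.6783.
M(14.3) = 8723.7 + (4815 − 8723.7) × 0.6783 = 8723.7 − 2651 = 6072.4 Tg.

6070 Tg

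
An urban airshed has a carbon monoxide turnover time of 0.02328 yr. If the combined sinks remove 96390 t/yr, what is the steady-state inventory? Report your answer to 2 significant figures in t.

τ = M/F ⇒ M = τ × F = 0.02328 × 96390 = 2244 t.

2200 t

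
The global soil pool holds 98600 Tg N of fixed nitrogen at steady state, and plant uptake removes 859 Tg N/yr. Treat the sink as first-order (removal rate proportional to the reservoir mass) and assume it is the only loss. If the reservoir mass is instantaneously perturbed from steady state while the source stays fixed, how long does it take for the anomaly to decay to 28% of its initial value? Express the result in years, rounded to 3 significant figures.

146 yr

For a linear reservoir the anomaly decays as exp(−t/τ) with τ = M/F = 98600/859 = 114.8 yr.
exp(−t/τ) = 0.28 ⇒ t = −τ ln(0.28) = 114.8 × 1.273 = 146.1 yr.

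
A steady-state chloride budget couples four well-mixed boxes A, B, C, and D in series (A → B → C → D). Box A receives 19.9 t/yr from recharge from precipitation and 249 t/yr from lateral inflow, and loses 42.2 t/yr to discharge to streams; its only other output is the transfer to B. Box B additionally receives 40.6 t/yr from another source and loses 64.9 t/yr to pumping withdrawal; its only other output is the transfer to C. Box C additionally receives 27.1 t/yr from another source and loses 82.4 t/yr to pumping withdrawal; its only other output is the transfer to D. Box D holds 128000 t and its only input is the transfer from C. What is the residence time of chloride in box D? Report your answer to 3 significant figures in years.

Box A: F(A→B) = (19.9 + 249) − 42.2 = 226.70 t/yr.
Box B: F(B→C) = (226.70 + 40.6) − 64.9 = 202.40 t/yr.
Box C: F(C→D) = (202.40 + 27.1) − 82.4 = 147.10 t/yr.
Box D throughput = its input = 147.10 t/yr; τ = 128000 / 147.10 = 870.2 yr.

870 yr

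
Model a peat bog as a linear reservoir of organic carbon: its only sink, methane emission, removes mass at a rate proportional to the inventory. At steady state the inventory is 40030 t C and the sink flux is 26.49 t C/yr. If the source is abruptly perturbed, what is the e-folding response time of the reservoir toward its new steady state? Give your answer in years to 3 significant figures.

For a linear reservoir the response time equals the residence time τ = M/F.
τ = 40030 / 26.49 = 1511 yr.

1510 yr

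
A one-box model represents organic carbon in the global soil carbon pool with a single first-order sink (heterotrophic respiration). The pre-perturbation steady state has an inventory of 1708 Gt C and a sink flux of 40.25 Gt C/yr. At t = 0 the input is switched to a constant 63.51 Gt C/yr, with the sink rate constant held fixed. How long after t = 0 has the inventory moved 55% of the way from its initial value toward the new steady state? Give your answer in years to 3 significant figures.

33.9 yr

τ = M₀/F₀ = 1708/40.25 = 42.43 yr.
The remaining gap fraction is e^(−t/τ); 55% covered ⇒ e^(−t/τ) = 0.450.
t = −τ ln(0.450) = 42.43 × 0.7985 = 33.88 yr.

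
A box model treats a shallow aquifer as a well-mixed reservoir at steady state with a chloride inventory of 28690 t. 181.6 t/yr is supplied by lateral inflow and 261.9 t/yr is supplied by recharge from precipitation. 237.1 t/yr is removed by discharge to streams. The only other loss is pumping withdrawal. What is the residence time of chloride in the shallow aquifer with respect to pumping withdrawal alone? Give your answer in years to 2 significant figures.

140 yr

At steady state ΣF_in = ΣF_out.
ΣF_in = 181.6 + 261.9 = 443.50 t/yr.
Pumping withdrawal flux = ΣF_in − (237.1) = 443.50 − 237.1 = 206.4 t/yr.
τ = M / F = 28690 / 206.4 = 139.0 yr.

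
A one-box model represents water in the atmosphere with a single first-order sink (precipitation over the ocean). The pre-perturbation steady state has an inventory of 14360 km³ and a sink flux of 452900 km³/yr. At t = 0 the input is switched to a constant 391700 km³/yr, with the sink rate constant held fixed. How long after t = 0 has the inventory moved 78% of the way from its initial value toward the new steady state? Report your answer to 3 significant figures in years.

τ = M₀/F₀ = 14360/452900 = 0.03171 yr.
The remaining gap fraction is e^(−t/τ); 78% covered ⇒ e^(−t/τ) = 0.220.
t = −τ ln(0.220) = 0.03171 × 1.514 = 0.04801 yr.

0.0480 yr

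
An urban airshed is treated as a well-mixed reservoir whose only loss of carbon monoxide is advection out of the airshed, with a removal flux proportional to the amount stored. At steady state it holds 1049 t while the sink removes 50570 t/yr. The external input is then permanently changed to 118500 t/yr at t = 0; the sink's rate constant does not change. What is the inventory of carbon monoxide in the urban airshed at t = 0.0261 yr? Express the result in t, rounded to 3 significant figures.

The sink rate constant is k = F₀/M₀ = 50570/1049 = 48.21 yr⁻¹.
Solving dM/dt = F₁ − kM with M(0) = M₀ gives M(t) = F₁/k + (M₀ − F₁/k)·e^(−kt).
F₁/k = 118500/48.21 = 2458.1 t; kt = 48.21 × 0.0261 = 1.258, e^(−kt) = 0.2842.
M(0.0261) = 2458.1 + (1049 − 2458.1) × 0.2842 = 2458.1 − 400.4 = 2057.7 t.

2060 t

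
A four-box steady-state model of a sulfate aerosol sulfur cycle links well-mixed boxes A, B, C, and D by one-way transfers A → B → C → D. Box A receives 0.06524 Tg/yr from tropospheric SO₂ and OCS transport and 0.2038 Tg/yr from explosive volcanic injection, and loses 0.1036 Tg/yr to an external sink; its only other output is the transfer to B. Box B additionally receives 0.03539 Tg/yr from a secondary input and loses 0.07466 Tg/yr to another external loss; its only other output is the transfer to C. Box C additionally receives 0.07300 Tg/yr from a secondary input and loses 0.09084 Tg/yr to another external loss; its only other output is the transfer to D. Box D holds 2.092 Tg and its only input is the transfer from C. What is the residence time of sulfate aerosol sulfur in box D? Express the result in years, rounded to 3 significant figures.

Box A: F(A→B) = (0.06524 + 0.2038) − 0.1036 = 0.16544 Tg/yr.
Box B: F(B→C) = (0.16544 + 0.03539) − 0.07466 = 0.12617 Tg/yr.
Box C: F(C→D) = (0.12617 + 0.07300) − 0.09084 = 0.10833 Tg/yr.
Box D throughput = its input = 0.10833 Tg/yr; τ = 2.092 / 0.10833 = 19.31 yr.

19.3 yr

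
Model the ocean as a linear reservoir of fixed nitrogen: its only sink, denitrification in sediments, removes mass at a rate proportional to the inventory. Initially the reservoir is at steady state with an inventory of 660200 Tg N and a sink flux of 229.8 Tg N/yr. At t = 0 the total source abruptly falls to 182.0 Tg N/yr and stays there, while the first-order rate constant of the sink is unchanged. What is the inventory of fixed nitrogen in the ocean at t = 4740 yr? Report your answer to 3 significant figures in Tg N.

549000 Tg N

The sink rate constant is k = F₀/M₀ = 229.8/660200 = 0.0003481 yr⁻¹.
Solving dM/dt = F₁ − kM with M(0) = M₀ gives M(t) = F₁/k + (M₀ − F₁/k)·e^(−kt).
F₁/k = 182.0/0.0003481 = 522870 Tg N; kt = 0.0003481 × 4740 = 1.650, e^(−kt) = 0.1921.
M(4740) = 522870 + (660200 − 522870) × 0.1921 = 522870 + 26380 = 549250 Tg N.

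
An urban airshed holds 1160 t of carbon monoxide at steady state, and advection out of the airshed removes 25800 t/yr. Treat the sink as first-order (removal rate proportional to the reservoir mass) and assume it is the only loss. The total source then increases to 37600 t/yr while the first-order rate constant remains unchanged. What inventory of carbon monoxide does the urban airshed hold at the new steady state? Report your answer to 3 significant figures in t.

Rate constant k = F/M = 25800 / 1160 = 22.24 yr⁻¹.
At the new steady state, source = k·M_new ⇒ M_new = 37600 / 22.24 = 1691 t.
(Equivalently M_new = M × F_new/F_old = 1160 × 37600/25800.)

1690 t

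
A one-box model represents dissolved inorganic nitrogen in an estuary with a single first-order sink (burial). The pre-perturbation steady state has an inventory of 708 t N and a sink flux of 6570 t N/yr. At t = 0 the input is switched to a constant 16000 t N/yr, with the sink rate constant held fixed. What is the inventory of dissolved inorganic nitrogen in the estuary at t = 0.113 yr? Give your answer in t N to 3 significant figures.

Residence time τ = M₀/F₀ = 0.1078 yr. The eventual steady state is M_∞ = M₀·(F₁/F₀) = 708 × 16000/6570 = 1724.2 t N.
The anomaly ΔM(t) = M(t) − M_∞ decays as ΔM₀·e^(−t/τ) with ΔM₀ = 708 − 1724.2 = −1016 t N.
At t = 0.113 yr, e^(−t/τ) = e^(−1.049) = 0.3504, so ΔM = −356.1 t N and M = 1724.2 − 356.1 = 1368.1 t N.

1370 t N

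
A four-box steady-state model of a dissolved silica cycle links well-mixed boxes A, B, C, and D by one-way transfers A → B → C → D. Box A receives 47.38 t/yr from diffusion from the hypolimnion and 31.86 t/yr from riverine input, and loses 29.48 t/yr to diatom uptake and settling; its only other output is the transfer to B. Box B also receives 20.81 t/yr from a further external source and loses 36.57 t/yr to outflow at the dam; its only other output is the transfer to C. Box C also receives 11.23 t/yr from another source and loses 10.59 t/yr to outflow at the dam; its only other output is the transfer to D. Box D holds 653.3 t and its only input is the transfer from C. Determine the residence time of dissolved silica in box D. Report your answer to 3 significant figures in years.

18.9 yr

Box A: F(A→B) = (47.38 + 31.86) − 29.48 = 49.760 t/yr.
Box B: F(B→C) = (49.760 + 20.81) − 36.57 = 34.000 t/yr.
Box C: F(C→D) = (34.000 + 11.23) − 10.59 = 34.640 t/yr.
Box D throughput = its input = 34.640 t/yr; τ = 653.3 / 34.640 = 18.86 yr.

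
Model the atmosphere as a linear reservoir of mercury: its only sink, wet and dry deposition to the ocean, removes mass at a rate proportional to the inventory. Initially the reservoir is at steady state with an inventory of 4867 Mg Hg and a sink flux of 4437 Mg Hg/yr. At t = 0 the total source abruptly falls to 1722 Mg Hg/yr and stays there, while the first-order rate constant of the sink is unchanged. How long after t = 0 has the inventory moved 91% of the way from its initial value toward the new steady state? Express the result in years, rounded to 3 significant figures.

2.64 yr

τ = M₀/F₀ = 4867/4437 = 1.097 yr.
The remaining gap fraction is e^(−t/τ); 91% covered ⇒ e^(−t/τ) = 0.0900.
t = −τ ln(0.0900) = 1.097 × 2.408 = 2.641 yr.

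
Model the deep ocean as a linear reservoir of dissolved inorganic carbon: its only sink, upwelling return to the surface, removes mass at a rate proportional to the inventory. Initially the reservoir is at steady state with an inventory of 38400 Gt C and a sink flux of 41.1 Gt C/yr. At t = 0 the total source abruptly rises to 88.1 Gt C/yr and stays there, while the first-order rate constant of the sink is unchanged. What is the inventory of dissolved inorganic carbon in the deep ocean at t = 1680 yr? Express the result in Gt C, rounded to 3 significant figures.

75000 Gt C

The sink rate constant is k = F₀/M₀ = 41.1/38400 = 0.001070 yr⁻¹.
Solving dM/dt = F₁ − kM with M(0) = M₀ gives M(t) = F₁/k + (M₀ − F₁/k)·e^(−kt).
F₁/k = 88.1/0.001070 = 82312 Gt C; kt = 0.001070 × 1680 = 1.798, e^(−kt) = 0.1656.
M(1680) = 82312 + (38400 − 82312) × 0.1656 = 82312 − 7272 = 75040 Gt C.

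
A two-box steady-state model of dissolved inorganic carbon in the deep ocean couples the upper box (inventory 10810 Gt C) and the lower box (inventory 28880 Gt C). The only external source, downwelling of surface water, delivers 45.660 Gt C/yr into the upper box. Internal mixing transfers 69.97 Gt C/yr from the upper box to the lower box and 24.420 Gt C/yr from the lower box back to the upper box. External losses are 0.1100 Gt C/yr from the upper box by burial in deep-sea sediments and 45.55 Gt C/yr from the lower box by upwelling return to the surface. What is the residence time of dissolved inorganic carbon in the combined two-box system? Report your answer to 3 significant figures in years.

869 yr

Treat the two boxes together as one reservoir: the mixing fluxes between them are internal recycling, so τ = ΣM / Σ(external losses).
M_total = 10810 + 28880 = 39690 Gt C.
ΣF_external_out = 0.1100 + 45.55 = 45.660 Gt C/yr.
τ = M_total / ΣF_ext = 39690 / 45.660 = 869.3 yr.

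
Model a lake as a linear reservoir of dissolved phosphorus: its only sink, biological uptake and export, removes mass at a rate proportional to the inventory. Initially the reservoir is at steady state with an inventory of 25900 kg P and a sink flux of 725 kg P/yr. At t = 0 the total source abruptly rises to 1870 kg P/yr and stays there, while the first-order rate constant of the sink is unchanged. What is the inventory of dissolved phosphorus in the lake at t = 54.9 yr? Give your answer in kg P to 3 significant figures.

The sink rate constant is k = F₀/M₀ = 725/25900 = 0.02799 yr⁻¹.
Solving dM/dt = F₁ − kM with M(0) = M₀ gives M(t) = F₁/k + (M₀ − F₁/k)·e^(−kt).
F₁/k = 1870/0.02799 = 66804 kg P; kt = 0.02799 × 54.9 = 1.537, e^(−kt) = 0.2151.
M(54.9) = 66804 + (25900 − 66804) × 0.2151 = 66804 − 8797 = 58007 kg P.

58000 kg P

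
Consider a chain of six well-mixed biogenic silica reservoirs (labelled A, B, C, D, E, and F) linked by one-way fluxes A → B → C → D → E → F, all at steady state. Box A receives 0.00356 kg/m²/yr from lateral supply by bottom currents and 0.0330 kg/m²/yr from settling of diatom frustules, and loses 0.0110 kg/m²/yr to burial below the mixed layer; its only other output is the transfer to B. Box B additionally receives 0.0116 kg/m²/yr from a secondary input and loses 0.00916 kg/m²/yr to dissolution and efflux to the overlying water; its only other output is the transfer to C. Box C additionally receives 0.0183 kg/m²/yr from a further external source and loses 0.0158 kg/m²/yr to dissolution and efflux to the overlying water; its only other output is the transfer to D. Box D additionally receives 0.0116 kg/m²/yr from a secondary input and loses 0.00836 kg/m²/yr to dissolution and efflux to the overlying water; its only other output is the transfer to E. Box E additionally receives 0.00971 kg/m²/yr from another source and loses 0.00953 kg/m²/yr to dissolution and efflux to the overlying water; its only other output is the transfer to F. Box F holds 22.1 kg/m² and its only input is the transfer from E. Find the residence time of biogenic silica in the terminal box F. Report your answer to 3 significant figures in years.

Box A: F(A→B) = (0.00356 + 0.0330) − 0.0110 = 0.025560 kg/m²/yr.
Box B: F(B→C) = (0.025560 + 0.0116) − 0.00916 = 0.028000 kg/m²/yr.
Box C: F(C→D) = (0.028000 + 0.0183) − 0.0158 = 0.030500 kg/m²/yr.
Box D: F(D→E) = (0.030500 + 0.0116) − 0.00836 = 0.033740 kg/m²/yr.
Box E: F(E→F) = (0.033740 + 0.00971) − 0.00953 = 0.033920 kg/m²/yr.
Box F throughput = its input = 0.033920 kg/m²/yr; τ = 22.1 / 0.033920 = 651.5 yr.

652 yr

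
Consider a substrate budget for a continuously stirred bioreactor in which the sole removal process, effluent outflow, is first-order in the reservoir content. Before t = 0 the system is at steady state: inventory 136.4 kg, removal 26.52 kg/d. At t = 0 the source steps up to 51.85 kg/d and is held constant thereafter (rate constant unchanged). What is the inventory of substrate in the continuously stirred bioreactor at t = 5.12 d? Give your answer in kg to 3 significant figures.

219 kg

The sink rate constant is k = F₀/M₀ = 26.52/136.4 = 0.1944 d⁻¹.
Solving dM/dt = F₁ − kM with M(0) = M₀ gives M(t) = F₁/k + (M₀ − F₁/k)·e^(−kt).
F₁/k = 51.85/0.1944 = 266.68 kg; kt = 0.1944 × 5.12 = 0.9955, e^(−kt) = 0.3695.
M(5.12) = 266.68 + (136.4 − 266.68) × 0.3695 = 266.68 − 48.14 = 218.53 kg.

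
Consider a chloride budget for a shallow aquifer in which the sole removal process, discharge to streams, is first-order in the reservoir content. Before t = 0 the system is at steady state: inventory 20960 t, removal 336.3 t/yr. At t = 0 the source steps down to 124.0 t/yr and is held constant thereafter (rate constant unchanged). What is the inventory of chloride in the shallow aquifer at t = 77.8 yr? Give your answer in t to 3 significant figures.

The sink rate constant is k = F₀/M₀ = 336.3/20960 = 0.01604 yr⁻¹.
Solving dM/dt = F₁ − kM with M(0) = M₀ gives M(t) = F₁/k + (M₀ − F₁/k)·e^(−kt).
F₁/k = 124.0/0.01604 = 7728.3 t; kt = 0.01604 × 77.8 = 1.248, e^(−kt) = 0.2870.
M(77.8) = 7728.3 + (20960 − 7728.3) × 0.2870 = 7728.3 + 3797 = 11526 t.

11500 t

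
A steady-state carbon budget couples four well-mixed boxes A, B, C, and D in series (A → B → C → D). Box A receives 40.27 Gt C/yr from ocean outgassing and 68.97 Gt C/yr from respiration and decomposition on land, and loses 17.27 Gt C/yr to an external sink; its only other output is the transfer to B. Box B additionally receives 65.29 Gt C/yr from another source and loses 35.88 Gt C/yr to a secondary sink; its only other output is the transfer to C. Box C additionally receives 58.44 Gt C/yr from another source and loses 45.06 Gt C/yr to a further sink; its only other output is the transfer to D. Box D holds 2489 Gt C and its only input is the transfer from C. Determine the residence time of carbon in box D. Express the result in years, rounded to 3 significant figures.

18.5 yr

Box A: F(A→B) = (40.27 + 68.97) − 17.27 = 91.970 Gt C/yr.
Box B: F(B→C) = (91.970 + 65.29) − 35.88 = 121.38 Gt C/yr.
Box C: F(C→D) = (121.38 + 58.44) − 45.06 = 134.76 Gt C/yr.
Box D throughput = its input = 134.76 Gt C/yr; τ = 2489 / 134.76 = 18.47 yr.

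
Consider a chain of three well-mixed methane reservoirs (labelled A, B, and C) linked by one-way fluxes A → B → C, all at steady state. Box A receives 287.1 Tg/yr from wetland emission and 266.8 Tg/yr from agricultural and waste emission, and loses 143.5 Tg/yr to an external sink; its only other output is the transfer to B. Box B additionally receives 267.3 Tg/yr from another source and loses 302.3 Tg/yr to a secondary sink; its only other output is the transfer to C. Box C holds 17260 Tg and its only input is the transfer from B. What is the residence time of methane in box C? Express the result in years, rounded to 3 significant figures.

Box A: F(A→B) = (287.1 + 266.8) − 143.5 = 410.40 Tg/yr.
Box B: F(B→C) = (410.40 + 267.3) − 302.3 = 375.40 Tg/yr.
Box C throughput = its input = 375.40 Tg/yr; τ = 17260 / 375.40 = 45.98 yr.

46.0 yr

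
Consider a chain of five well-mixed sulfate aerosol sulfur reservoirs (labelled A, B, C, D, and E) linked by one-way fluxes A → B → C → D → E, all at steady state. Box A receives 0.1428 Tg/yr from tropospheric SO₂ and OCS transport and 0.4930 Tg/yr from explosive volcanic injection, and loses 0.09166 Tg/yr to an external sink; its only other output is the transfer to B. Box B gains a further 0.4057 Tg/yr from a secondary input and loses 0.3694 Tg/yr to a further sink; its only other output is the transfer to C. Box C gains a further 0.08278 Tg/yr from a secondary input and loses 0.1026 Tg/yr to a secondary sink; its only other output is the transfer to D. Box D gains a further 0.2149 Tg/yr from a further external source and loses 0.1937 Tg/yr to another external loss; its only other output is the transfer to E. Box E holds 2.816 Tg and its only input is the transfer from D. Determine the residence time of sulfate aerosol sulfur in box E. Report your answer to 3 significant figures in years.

4.84 yr

Box A: F(A→B) = (0.1428 + 0.4930) − 0.09166 = 0.54414 Tg/yr.
Box B: F(B→C) = (0.54414 + 0.4057) − 0.3694 = 0.58044 Tg/yr.
Box C: F(C→D) = (0.58044 + 0.08278) − 0.1026 = 0.56062 Tg/yr.
Box D: F(D→E) = (0.56062 + 0.2149) − 0.1937 = 0.58182 Tg/yr.
Box E throughput = its input = 0.58182 Tg/yr; τ = 2.816 / 0.58182 = 4.840 yr.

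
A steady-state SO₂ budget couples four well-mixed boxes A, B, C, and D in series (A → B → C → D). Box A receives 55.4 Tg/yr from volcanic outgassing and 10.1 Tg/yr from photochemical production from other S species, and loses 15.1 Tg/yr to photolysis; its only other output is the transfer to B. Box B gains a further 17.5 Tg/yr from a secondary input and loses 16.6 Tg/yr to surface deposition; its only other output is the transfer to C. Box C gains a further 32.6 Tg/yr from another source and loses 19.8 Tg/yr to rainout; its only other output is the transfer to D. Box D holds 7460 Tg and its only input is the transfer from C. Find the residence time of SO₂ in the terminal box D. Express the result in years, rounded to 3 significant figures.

116 yr

Box A: F(A→B) = (55.4 + 10.1) − 15.1 = 50.400 Tg/yr.
Box B: F(B→C) = (50.400 + 17.5) − 16.6 = 51.300 Tg/yr.
Box C: F(C→D) = (51.300 + 32.6) − 19.8 = 64.100 Tg/yr.
Box D throughput = its input = 64.100 Tg/yr; τ = 7460 / 64.100 = 116.4 yr.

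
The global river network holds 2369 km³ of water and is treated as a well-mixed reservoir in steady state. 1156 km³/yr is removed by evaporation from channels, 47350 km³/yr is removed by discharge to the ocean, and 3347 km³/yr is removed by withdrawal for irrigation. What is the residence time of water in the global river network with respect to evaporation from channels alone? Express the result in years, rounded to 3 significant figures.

2.05 yr

Residence time with respect to a single sink: τ = M / F_sink.
τ = 2369 / 1156 = 2.049 yr.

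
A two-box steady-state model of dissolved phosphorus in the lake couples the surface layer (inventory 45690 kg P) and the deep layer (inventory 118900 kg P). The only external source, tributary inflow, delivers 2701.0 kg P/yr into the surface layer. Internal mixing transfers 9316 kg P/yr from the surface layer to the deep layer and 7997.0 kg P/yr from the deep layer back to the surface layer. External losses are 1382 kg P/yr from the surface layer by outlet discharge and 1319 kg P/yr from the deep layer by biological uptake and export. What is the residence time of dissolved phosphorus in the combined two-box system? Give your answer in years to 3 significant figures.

Residence time in the combined system uses the total inventory and the total *external* removal — internal exchanges between the two boxes cancel.
M_total = 45690 + 118900 = 164590 kg P.
ΣF_external_out = 1382 + 1319 = 2701.0 kg P/yr.
τ = M_total / ΣF_ext = 164590 / 2701.0 = 60.94 yr.

60.9 yr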